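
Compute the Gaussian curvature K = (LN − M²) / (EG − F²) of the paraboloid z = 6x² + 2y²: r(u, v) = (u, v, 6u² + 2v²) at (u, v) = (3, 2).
K = 48/1852321

Coefficients of the first fundamental form: E = 144*u^2 + 1, F = 48*u*v, G = 16*v^2 + 1.
Coefficients of the second fundamental form: L = 12/sqrt(144*u^2 + 16*v^2 + 1), M = 0, N = 4/sqrt(144*u^2 + 16*v^2 + 1).
Assemble K = (LN − M²)/(EG − F²) = 48/(20736*u^4 + 4608*u^2*v^2 + 288*u^2 + 256*v^4 + 32*v^2 + 1). At (u, v) = (3, 2): K = 48/1852321.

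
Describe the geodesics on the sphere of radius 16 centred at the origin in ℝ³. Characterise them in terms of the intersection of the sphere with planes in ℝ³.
Geodesics on the sphere of radius 16 are great circles — circles of radius 16 obtained as the intersection of the sphere with planes through the origin (the centre of the sphere).

A curve α(t) of nonzero constant speed on the sphere of radius 16 is a geodesic iff its acceleration α̈ is everywhere normal to the surface, i.e. parallel to the radial vector α(t). Then d/dt(α × α̇) = α̇ × α̇ + α × α̈ = 0, so α × α̇ is a constant vector n ≠ 0 and α(t) · n = 0 for all t: α lies in the plane through the origin with normal n. The intersection of that plane with the sphere is a circle of radius 16 (a great circle). Conversely, a great circle traversed at constant speed has centripetal acceleration pointing at the origin, hence normal to the sphere, so every great circle is a geodesic.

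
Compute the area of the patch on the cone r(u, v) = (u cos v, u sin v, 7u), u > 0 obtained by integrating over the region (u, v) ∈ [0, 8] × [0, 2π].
Area = 320*sqrt(2)*pi

Area = ∫∫ √(EG − F²) du dv with √(EG − F²) = 5*sqrt(2)*Abs(u). Integrating over [0, 8] × [0, 2π] gives 320*sqrt(2)*pi.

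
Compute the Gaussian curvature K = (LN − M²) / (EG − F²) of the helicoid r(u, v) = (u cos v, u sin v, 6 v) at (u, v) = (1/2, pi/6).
K = -576/21025

Coefficients of the first fundamental form: E = 1, F = 0, G = u^2 + 36.
Coefficients of the second fundamental form: L = 0, M = -6/sqrt(u^2 + 36), N = 0.
Assemble K = (LN − M²)/(EG − F²) = -36/(u^2 + 36)^2. At (u, v) = (1/2, pi/6): K = -576/21025.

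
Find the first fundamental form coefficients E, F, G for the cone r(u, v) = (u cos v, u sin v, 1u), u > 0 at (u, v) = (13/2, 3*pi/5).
E = 2;  F = 0;  G = 169/4

Partials: r_u = (cos(v), sin(v), 1), r_v = (-u*sin(v), u*cos(v), 0). As functions of (u, v):
  E = r_u · r_u = 2,
  F = r_u · r_v = 0,
  G = r_v · r_v = u^2.
Evaluating at (u, v) = (13/2, 3*pi/5): E = 2, F = 0, G = 169/4.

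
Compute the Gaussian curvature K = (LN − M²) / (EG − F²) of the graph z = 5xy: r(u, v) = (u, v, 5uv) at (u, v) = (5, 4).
K = -25/1052676

Coefficients of the first fundamental form: E = 25*v^2 + 1, F = 25*u*v, G = 25*u^2 + 1.
Coefficients of the second fundamental form: L = 0, M = 5/sqrt(25*u^2 + 25*v^2 + 1), N = 0.
Assemble K = (LN − M²)/(EG − F²) = -25/(625*u^4 + 1250*u^2*v^2 + 50*u^2 + 625*v^4 + 50*v^2 + 1). At (u, v) = (5, 4): K = -25/1052676.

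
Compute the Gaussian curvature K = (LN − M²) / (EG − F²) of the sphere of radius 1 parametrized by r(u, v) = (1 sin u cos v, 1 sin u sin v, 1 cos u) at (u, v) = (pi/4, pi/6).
K = 1

Coefficients of the first fundamental form: E = 1, F = 0, G = sin(u)^2.
Coefficients of the second fundamental form: L = -sin(u)/Abs(sin(u)), M = 0, N = -sin(u)^3/Abs(sin(u)).
Assemble K = (LN − M²)/(EG − F²) = 1. At (u, v) = (pi/4, pi/6): K = 1.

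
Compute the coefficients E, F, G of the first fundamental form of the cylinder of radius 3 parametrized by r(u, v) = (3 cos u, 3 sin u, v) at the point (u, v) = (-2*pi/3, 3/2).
E = 9;  F = 0;  G = 1

Partials: r_u = (-3*sin(u), 3*cos(u), 0), r_v = (0, 0, 1). As functions of (u, v):
  E = r_u · r_u = 9,
  F = r_u · r_v = 0,
  G = r_v · r_v = 1.
Evaluating at (u, v) = (-2*pi/3, 3/2): E = 9, F = 0, G = 1.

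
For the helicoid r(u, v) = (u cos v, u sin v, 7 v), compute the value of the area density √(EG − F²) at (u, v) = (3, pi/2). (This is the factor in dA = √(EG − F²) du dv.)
√(EG − F²)|_{(3, pi/2)} = sqrt(58)

E = 1, F = 0, G = u^2 + 49, so EG − F² = u^2 + 49. Taking the positive square root: √(EG − F²) = sqrt(u^2 + 49). At (u, v) = (3, pi/2): sqrt(58).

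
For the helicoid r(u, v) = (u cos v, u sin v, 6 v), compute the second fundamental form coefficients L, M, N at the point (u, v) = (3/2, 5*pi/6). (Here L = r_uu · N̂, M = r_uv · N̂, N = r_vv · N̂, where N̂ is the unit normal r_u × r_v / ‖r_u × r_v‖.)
L = 0;  M = -4*sqrt(17)/17;  N = 0

Compute the unit normal N̂(u, v) = (6*sin(v)/sqrt(u^2 + 36), -6*cos(v)/sqrt(u^2 + 36), u/sqrt(u^2 + 36)), and the second partials r_uu, r_uv, r_vv. Take dot products:
  L(u, v) = r_uu · N̂ = 0,
  M(u, v) = r_uv · N̂ = -6/sqrt(u^2 + 36),
  N(u, v) = r_vv · N̂ = 0.
Evaluating at (u, v) = (3/2, 5*pi/6):
  L = 0, M = -4*sqrt(17)/17, N = 0.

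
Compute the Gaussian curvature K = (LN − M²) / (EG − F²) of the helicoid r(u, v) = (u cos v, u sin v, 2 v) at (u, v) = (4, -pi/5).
K = -1/100

Coefficients of the first fundamental form: E = 1, F = 0, G = u^2 + 4.
Coefficients of the second fundamental form: L = 0, M = -2/sqrt(u^2 + 4), N = 0.
Assemble K = (LN − M²)/(EG − F²) = -4/(u^2 + 4)^2. At (u, v) = (4, -pi/5): K = -1/100.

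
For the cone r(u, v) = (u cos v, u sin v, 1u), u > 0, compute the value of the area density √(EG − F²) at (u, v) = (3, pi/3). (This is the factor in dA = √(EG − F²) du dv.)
√(EG − F²)|_{(3, pi/3)} = 3*sqrt(2)

E = 2, F = 0, G = u^2, so EG − F² = 2*u^2. Taking the positive square root: √(EG − F²) = sqrt(2)*Abs(u). At (u, v) = (3, pi/3): 3*sqrt(2).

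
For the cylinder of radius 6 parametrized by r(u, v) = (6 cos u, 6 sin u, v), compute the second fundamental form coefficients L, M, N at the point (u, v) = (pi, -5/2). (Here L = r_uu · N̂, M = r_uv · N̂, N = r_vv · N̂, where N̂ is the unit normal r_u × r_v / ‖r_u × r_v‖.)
L = -6;  M = 0;  N = 0

Compute the unit normal N̂(u, v) = (cos(u), sin(u), 0), and the second partials r_uu, r_uv, r_vv. Take dot products:
  L(u, v) = r_uu · N̂ = -6,
  M(u, v) = r_uv · N̂ = 0,
  N(u, v) = r_vv · N̂ = 0.
Evaluating at (u, v) = (pi, -5/2):
  L = -6, M = 0, N = 0.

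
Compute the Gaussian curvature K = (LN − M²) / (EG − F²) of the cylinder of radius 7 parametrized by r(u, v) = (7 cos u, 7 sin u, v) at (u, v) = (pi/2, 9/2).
K = 0

Coefficients of the first fundamental form: E = 49, F = 0, G = 1.
Coefficients of the second fundamental form: L = -7, M = 0, N = 0.
Assemble K = (LN − M²)/(EG − F²) = 0. At (u, v) = (pi/2, 9/2): K = 0.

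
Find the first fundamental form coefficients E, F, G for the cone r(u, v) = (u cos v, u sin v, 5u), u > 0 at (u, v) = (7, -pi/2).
E = 26;  F = 0;  G = 49

Partials: r_u = (cos(v), sin(v), 5), r_v = (-u*sin(v), u*cos(v), 0). As functions of (u, v):
  E = r_u · r_u = 26,
  F = r_u · r_v = 0,
  G = r_v · r_v = u^2.
Evaluating at (u, v) = (7, -pi/2): E = 26, F = 0, G = 49.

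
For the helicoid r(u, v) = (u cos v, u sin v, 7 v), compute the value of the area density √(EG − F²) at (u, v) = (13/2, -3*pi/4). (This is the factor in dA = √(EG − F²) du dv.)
√(EG − F²)|_{(13/2, -3*pi/4)} = sqrt(365)/2

E = 1, F = 0, G = u^2 + 49, so EG − F² = u^2 + 49. Taking the positive square root: √(EG − F²) = sqrt(u^2 + 49). At (u, v) = (13/2, -3*pi/4): sqrt(365)/2.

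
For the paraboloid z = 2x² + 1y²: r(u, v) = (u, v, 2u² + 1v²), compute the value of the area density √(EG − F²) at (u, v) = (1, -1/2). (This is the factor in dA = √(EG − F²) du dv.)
√(EG − F²)|_{(1, -1/2)} = 3*sqrt(2)

E = 16*u^2 + 1, F = 8*u*v, G = 4*v^2 + 1, so EG − F² = 16*u^2 + 4*v^2 + 1. Taking the positive square root: √(EG − F²) = sqrt(16*u^2 + 4*v^2 + 1). At (u, v) = (1, -1/2): 3*sqrt(2).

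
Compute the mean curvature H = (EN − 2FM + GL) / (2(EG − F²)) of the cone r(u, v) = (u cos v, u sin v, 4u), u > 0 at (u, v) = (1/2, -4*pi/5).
H = 4*sqrt(17)/17

With E = 17, F = 0, G = u^2, L = 0, M = 0, N = 4*sqrt(17)*u^2/(17*Abs(u)), assemble
  H = (EN − 2FM + GL) / (2(EG − F²)) = 2*sqrt(17)/(17*Abs(u)).
At (u, v) = (1/2, -4*pi/5): H = 4*sqrt(17)/17.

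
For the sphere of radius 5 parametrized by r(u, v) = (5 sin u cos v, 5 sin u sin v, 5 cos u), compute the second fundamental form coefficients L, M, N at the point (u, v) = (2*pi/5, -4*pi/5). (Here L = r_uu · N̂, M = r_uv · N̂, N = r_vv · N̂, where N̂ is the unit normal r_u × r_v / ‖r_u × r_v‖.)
L = -5;  M = 0;  N = -25/8 - 5*sqrt(5)/8

Compute the unit normal N̂(u, v) = (sin(u)^2*cos(v)/Abs(sin(u)), sin(u)^2*sin(v)/Abs(sin(u)), sin(2*u)/(2*Abs(sin(u)))), and the second partials r_uu, r_uv, r_vv. Take dot products:
  L(u, v) = r_uu · N̂ = -5*sin(u)/Abs(sin(u)),
  M(u, v) = r_uv · N̂ = 0,
  N(u, v) = r_vv · N̂ = -5*sin(u)^3/Abs(sin(u)).
Evaluating at (u, v) = (2*pi/5, -4*pi/5):
  L = -5, M = 0, N = -25/8 - 5*sqrt(5)/8.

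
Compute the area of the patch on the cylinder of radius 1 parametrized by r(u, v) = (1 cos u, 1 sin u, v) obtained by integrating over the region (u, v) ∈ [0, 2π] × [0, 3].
Area = 6*pi

Area = ∫∫ √(EG − F²) du dv with √(EG − F²) = 1. Integrating over [0, 2π] × [0, 3] gives 6*pi.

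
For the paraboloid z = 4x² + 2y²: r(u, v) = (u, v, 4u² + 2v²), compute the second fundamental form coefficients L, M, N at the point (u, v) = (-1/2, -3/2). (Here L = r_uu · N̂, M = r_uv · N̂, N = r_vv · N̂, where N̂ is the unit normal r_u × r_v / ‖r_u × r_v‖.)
L = 8*sqrt(53)/53;  M = 0;  N = 4*sqrt(53)/53

Compute the unit normal N̂(u, v) = (-8*u/sqrt(64*u^2 + 16*v^2 + 1), -4*v/sqrt(64*u^2 + 16*v^2 + 1), 1/sqrt(64*u^2 + 16*v^2 + 1)), and the second partials r_uu, r_uv, r_vv. Take dot products:
  L(u, v) = r_uu · N̂ = 8/sqrt(64*u^2 + 16*v^2 + 1),
  M(u, v) = r_uv · N̂ = 0,
  N(u, v) = r_vv · N̂ = 4/sqrt(64*u^2 + 16*v^2 + 1).
Evaluating at (u, v) = (-1/2, -3/2):
  L = 8*sqrt(53)/53, M = 0, N = 4*sqrt(53)/53.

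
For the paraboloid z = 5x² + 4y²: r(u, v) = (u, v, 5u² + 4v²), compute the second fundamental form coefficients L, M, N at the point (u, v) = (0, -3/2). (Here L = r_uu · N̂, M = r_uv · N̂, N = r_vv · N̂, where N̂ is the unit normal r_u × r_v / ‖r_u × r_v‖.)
L = 2*sqrt(145)/29;  M = 0;  N = 8*sqrt(145)/145

Compute the unit normal N̂(u, v) = (-10*u/sqrt(100*u^2 + 64*v^2 + 1), -8*v/sqrt(100*u^2 + 64*v^2 + 1), 1/sqrt(100*u^2 + 64*v^2 + 1)), and the second partials r_uu, r_uv, r_vv. Take dot products:
  L(u, v) = r_uu · N̂ = 10/sqrt(100*u^2 + 64*v^2 + 1),
  M(u, v) = r_uv · N̂ = 0,
  N(u, v) = r_vv · N̂ = 8/sqrt(100*u^2 + 64*v^2 + 1).
Evaluating at (u, v) = (0, -3/2):
  L = 2*sqrt(145)/29, M = 0, N = 8*sqrt(145)/145.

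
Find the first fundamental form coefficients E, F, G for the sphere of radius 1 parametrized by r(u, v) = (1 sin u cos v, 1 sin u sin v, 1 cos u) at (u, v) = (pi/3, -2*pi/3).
E = 1;  F = 0;  G = 3/4

Partials: r_u = (cos(u)*cos(v), sin(v)*cos(u), -sin(u)), r_v = (-sin(u)*sin(v), sin(u)*cos(v), 0). As functions of (u, v):
  E = r_u · r_u = 1,
  F = r_u · r_v = 0,
  G = r_v · r_v = sin(u)^2.
Evaluating at (u, v) = (pi/3, -2*pi/3): E = 1, F = 0, G = 3/4.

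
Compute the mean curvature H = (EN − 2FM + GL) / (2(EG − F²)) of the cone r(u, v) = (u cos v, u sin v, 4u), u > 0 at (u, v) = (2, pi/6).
H = sqrt(17)/17

With E = 17, F = 0, G = u^2, L = 0, M = 0, N = 4*sqrt(17)*u^2/(17*Abs(u)), assemble
  H = (EN − 2FM + GL) / (2(EG − F²)) = 2*sqrt(17)/(17*Abs(u)).
At (u, v) = (2, pi/6): H = sqrt(17)/17.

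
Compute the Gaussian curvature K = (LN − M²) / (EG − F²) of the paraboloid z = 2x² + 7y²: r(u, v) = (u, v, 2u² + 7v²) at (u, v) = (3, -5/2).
K = 14/469225

Coefficients of the first fundamental form: E = 16*u^2 + 1, F = 56*u*v, G = 196*v^2 + 1.
Coefficients of the second fundamental form: L = 4/sqrt(16*u^2 + 196*v^2 + 1), M = 0, N = 14/sqrt(16*u^2 + 196*v^2 + 1).
Assemble K = (LN − M²)/(EG − F²) = 56/(256*u^4 + 6272*u^2*v^2 + 32*u^2 + 38416*v^4 + 392*v^2 + 1). At (u, v) = (3, -5/2): K = 14/469225.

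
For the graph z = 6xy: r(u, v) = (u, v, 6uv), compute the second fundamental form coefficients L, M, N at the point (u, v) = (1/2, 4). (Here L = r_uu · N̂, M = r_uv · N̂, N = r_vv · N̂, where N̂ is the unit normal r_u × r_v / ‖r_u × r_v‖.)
L = 0;  M = 3*sqrt(586)/293;  N = 0

Compute the unit normal N̂(u, v) = (-6*v/sqrt(36*u^2 + 36*v^2 + 1), -6*u/sqrt(36*u^2 + 36*v^2 + 1), 1/sqrt(36*u^2 + 36*v^2 + 1)), and the second partials r_uu, r_uv, r_vv. Take dot products:
  L(u, v) = r_uu · N̂ = 0,
  M(u, v) = r_uv · N̂ = 6/sqrt(36*u^2 + 36*v^2 + 1),
  N(u, v) = r_vv · N̂ = 0.
Evaluating at (u, v) = (1/2, 4):
  L = 0, M = 3*sqrt(586)/293, N = 0.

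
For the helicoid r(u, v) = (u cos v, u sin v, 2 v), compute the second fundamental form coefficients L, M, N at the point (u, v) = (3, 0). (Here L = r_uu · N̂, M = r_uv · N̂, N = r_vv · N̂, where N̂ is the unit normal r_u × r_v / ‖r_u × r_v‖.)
L = 0;  M = -2*sqrt(13)/13;  N = 0

Compute the unit normal N̂(u, v) = (2*sin(v)/sqrt(u^2 + 4), -2*cos(v)/sqrt(u^2 + 4), u/sqrt(u^2 + 4)), and the second partials r_uu, r_uv, r_vv. Take dot products:
  L(u, v) = r_uu · N̂ = 0,
  M(u, v) = r_uv · N̂ = -2/sqrt(u^2 + 4),
  N(u, v) = r_vv · N̂ = 0.
Evaluating at (u, v) = (3, 0):
  L = 0, M = -2*sqrt(13)/13, N = 0.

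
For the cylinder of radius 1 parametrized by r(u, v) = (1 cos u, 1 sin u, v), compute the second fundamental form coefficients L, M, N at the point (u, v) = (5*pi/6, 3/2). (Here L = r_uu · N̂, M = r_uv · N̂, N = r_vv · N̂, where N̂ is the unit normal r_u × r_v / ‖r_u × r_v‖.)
L = -1;  M = 0;  N = 0

Compute the unit normal N̂(u, v) = (cos(u), sin(u), 0), and the second partials r_uu, r_uv, r_vv. Take dot products:
  L(u, v) = r_uu · N̂ = -1,
  M(u, v) = r_uv · N̂ = 0,
  N(u, v) = r_vv · N̂ = 0.
Evaluating at (u, v) = (5*pi/6, 3/2):
  L = -1, M = 0, N = 0.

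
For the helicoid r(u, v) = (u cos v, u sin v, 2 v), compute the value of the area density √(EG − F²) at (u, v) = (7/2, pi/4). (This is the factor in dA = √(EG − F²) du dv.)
√(EG − F²)|_{(7/2, pi/4)} = sqrt(65)/2

E = 1, F = 0, G = u^2 + 4, so EG − F² = u^2 + 4. Taking the positive square root: √(EG − F²) = sqrt(u^2 + 4). At (u, v) = (7/2, pi/4): sqrt(65)/2.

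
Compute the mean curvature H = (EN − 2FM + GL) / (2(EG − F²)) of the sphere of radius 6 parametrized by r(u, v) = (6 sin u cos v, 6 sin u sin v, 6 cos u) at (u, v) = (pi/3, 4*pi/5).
H = -1/6

With E = 36, F = 0, G = 36*sin(u)^2, L = -6*sin(u)/Abs(sin(u)), M = 0, N = -6*sin(u)^3/Abs(sin(u)), assemble
  H = (EN − 2FM + GL) / (2(EG − F²)) = -sin(u)/(6*Abs(sin(u))).
At (u, v) = (pi/3, 4*pi/5): H = -1/6.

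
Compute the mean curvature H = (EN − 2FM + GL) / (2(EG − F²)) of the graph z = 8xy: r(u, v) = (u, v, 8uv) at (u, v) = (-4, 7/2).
H = 7168*sqrt(201)/1090827

With E = 64*v^2 + 1, F = 64*u*v, G = 64*u^2 + 1, L = 0, M = 8/sqrt(64*u^2 + 64*v^2 + 1), N = 0, assemble
  H = (EN − 2FM + GL) / (2(EG − F²)) = -512*u*v/(64*u^2 + 64*v^2 + 1)^(3/2).
At (u, v) = (-4, 7/2): H = 7168*sqrt(201)/1090827.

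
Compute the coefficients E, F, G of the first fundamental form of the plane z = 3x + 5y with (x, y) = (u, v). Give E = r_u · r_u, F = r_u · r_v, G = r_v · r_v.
E = 10;  F = 15;  G = 26

Compute partials: r_u = (1, 0, 3), r_v = (0, 1, 5). Then
  E = r_u · r_u = 10,
  F = r_u · r_v = 15,
  G = r_v · r_v = 26.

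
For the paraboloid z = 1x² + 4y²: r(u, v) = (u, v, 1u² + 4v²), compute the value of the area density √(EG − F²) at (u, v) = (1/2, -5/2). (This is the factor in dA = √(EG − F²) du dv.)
√(EG − F²)|_{(1/2, -5/2)} = sqrt(402)

E = 4*u^2 + 1, F = 16*u*v, G = 64*v^2 + 1, so EG − F² = 4*u^2 + 64*v^2 + 1. Taking the positive square root: √(EG − F²) = sqrt(4*u^2 + 64*v^2 + 1). At (u, v) = (1/2, -5/2): sqrt(402).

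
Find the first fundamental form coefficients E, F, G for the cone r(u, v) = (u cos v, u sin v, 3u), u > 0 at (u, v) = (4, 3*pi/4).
E = 10;  F = 0;  G = 16

Partials: r_u = (cos(v), sin(v), 3), r_v = (-u*sin(v), u*cos(v), 0). As functions of (u, v):
  E = r_u · r_u = 10,
  F = r_u · r_v = 0,
  G = r_v · r_v = u^2.
Evaluating at (u, v) = (4, 3*pi/4): E = 10, F = 0, G = 16.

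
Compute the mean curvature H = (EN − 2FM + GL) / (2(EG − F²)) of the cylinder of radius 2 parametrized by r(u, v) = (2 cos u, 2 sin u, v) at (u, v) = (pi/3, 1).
H = -1/4

With E = 4, F = 0, G = 1, L = -2, M = 0, N = 0, assemble
  H = (EN − 2FM + GL) / (2(EG − F²)) = -1/4.
At (u, v) = (pi/3, 1): H = -1/4.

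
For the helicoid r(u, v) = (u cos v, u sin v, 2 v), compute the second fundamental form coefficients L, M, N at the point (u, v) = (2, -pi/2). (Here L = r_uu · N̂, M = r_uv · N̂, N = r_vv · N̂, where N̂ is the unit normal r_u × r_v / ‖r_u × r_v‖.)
L = 0;  M = -sqrt(2)/2;  N = 0

Compute the unit normal N̂(u, v) = (2*sin(v)/sqrt(u^2 + 4), -2*cos(v)/sqrt(u^2 + 4), u/sqrt(u^2 + 4)), and the second partials r_uu, r_uv, r_vv. Take dot products:
  L(u, v) = r_uu · N̂ = 0,
  M(u, v) = r_uv · N̂ = -2/sqrt(u^2 + 4),
  N(u, v) = r_vv · N̂ = 0.
Evaluating at (u, v) = (2, -pi/2):
  L = 0, M = -sqrt(2)/2, N = 0.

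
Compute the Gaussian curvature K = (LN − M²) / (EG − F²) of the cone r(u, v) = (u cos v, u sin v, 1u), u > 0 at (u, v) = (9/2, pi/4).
K = 0

Coefficients of the first fundamental form: E = 2, F = 0, G = u^2.
Coefficients of the second fundamental form: L = 0, M = 0, N = sqrt(2)*u^2/(2*Abs(u)).
Assemble K = (LN − M²)/(EG − F²) = 0. At (u, v) = (9/2, pi/4): K = 0.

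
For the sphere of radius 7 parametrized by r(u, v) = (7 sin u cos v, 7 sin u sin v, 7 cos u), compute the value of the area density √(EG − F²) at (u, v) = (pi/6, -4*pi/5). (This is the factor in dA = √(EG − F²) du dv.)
√(EG − F²)|_{(pi/6, -4*pi/5)} = 49/2

E = 49, F = 0, G = 49*sin(u)^2, so EG − F² = 2401*sin(u)^2. Taking the positive square root: √(EG − F²) = 49*Abs(sin(u)). At (u, v) = (pi/6, -4*pi/5): 49/2.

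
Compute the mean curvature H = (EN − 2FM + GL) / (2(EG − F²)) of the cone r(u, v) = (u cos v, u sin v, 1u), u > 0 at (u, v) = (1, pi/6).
H = sqrt(2)/4

With E = 2, F = 0, G = u^2, L = 0, M = 0, N = sqrt(2)*u^2/(2*Abs(u)), assemble
  H = (EN − 2FM + GL) / (2(EG − F²)) = sqrt(2)/(4*Abs(u)).
At (u, v) = (1, pi/6): H = sqrt(2)/4.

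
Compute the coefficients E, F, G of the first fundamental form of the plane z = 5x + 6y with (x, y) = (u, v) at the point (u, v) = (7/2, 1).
E = 26;  F = 30;  G = 37

Partials: r_u = (1, 0, 5), r_v = (0, 1, 6). As functions of (u, v):
  E = r_u · r_u = 26,
  F = r_u · r_v = 30,
  G = r_v · r_v = 37.
Evaluating at (u, v) = (7/2, 1): E = 26, F = 30, G = 37.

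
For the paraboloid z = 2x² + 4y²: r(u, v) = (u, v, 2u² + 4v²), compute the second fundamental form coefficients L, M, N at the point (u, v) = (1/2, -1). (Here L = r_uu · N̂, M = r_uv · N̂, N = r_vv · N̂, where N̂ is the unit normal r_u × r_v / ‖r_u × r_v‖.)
L = 4*sqrt(69)/69;  M = 0;  N = 8*sqrt(69)/69

Compute the unit normal N̂(u, v) = (-4*u/sqrt(16*u^2 + 64*v^2 + 1), -8*v/sqrt(16*u^2 + 64*v^2 + 1), 1/sqrt(16*u^2 + 64*v^2 + 1)), and the second partials r_uu, r_uv, r_vv. Take dot products:
  L(u, v) = r_uu · N̂ = 4/sqrt(16*u^2 + 64*v^2 + 1),
  M(u, v) = r_uv · N̂ = 0,
  N(u, v) = r_vv · N̂ = 8/sqrt(16*u^2 + 64*v^2 + 1).
Evaluating at (u, v) = (1/2, -1):
  L = 4*sqrt(69)/69, M = 0, N = 8*sqrt(69)/69.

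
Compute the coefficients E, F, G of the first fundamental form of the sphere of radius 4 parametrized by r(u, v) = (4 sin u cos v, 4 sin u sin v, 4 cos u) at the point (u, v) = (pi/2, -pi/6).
E = 16;  F = 0;  G = 16

Partials: r_u = (4*cos(u)*cos(v), 4*sin(v)*cos(u), -4*sin(u)), r_v = (-4*sin(u)*sin(v), 4*sin(u)*cos(v), 0). As functions of (u, v):
  E = r_u · r_u = 16,
  F = r_u · r_v = 0,
  G = r_v · r_v = 16*sin(u)^2.
Evaluating at (u, v) = (pi/2, -pi/6): E = 16, F = 0, G = 16.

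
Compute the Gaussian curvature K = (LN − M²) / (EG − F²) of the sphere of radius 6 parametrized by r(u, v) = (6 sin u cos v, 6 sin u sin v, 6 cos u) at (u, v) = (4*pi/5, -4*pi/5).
K = 1/36

Coefficients of the first fundamental form: E = 36, F = 0, G = 36*sin(u)^2.
Coefficients of the second fundamental form: L = -6*sin(u)/Abs(sin(u)), M = 0, N = -6*sin(u)^3/Abs(sin(u)).
Assemble K = (LN − M²)/(EG − F²) = 1/36. At (u, v) = (4*pi/5, -4*pi/5): K = 1/36.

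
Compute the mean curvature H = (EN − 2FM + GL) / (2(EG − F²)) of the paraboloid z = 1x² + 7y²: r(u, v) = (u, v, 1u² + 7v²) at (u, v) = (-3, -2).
H = 1044*sqrt(821)/674041

With E = 4*u^2 + 1, F = 28*u*v, G = 196*v^2 + 1, L = 2/sqrt(4*u^2 + 196*v^2 + 1), M = 0, N = 14/sqrt(4*u^2 + 196*v^2 + 1), assemble
  H = (EN − 2FM + GL) / (2(EG − F²)) = 4*(7*u^2 + 49*v^2 + 2)/(4*u^2 + 196*v^2 + 1)^(3/2).
At (u, v) = (-3, -2): H = 1044*sqrt(821)/674041.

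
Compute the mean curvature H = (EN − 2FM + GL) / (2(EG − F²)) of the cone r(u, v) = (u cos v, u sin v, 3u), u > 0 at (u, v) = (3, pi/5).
H = sqrt(10)/20

With E = 10, F = 0, G = u^2, L = 0, M = 0, N = 3*sqrt(10)*u^2/(10*Abs(u)), assemble
  H = (EN − 2FM + GL) / (2(EG − F²)) = 3*sqrt(10)/(20*Abs(u)).
At (u, v) = (3, pi/5): H = sqrt(10)/20.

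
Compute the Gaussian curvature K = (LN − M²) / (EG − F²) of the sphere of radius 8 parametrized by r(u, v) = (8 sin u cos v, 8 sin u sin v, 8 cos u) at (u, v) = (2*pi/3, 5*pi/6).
K = 1/64

Coefficients of the first fundamental form: E = 64, F = 0, G = 64*sin(u)^2.
Coefficients of the second fundamental form: L = -8*sin(u)/Abs(sin(u)), M = 0, N = -8*sin(u)^3/Abs(sin(u)).
Assemble K = (LN − M²)/(EG − F²) = 1/64. At (u, v) = (2*pi/3, 5*pi/6): K = 1/64.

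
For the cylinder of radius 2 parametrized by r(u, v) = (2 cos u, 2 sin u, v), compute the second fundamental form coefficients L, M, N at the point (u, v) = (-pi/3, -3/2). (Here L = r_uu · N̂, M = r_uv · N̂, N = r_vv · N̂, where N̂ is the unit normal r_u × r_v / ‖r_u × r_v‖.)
L = -2;  M = 0;  N = 0

Compute the unit normal N̂(u, v) = (cos(u), sin(u), 0), and the second partials r_uu, r_uv, r_vv. Take dot products:
  L(u, v) = r_uu · N̂ = -2,
  M(u, v) = r_uv · N̂ = 0,
  N(u, v) = r_vv · N̂ = 0.
Evaluating at (u, v) = (-pi/3, -3/2):
  L = -2, M = 0, N = 0.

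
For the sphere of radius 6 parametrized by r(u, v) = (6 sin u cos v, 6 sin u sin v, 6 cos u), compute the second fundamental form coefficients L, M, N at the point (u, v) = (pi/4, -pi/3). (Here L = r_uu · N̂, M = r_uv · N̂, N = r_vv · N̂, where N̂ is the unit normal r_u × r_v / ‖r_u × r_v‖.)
L = -6;  M = 0;  N = -3

Compute the unit normal N̂(u, v) = (sin(u)^2*cos(v)/Abs(sin(u)), sin(u)^2*sin(v)/Abs(sin(u)), sin(2*u)/(2*Abs(sin(u)))), and the second partials r_uu, r_uv, r_vv. Take dot products:
  L(u, v) = r_uu · N̂ = -6*sin(u)/Abs(sin(u)),
  M(u, v) = r_uv · N̂ = 0,
  N(u, v) = r_vv · N̂ = -6*sin(u)^3/Abs(sin(u)).
Evaluating at (u, v) = (pi/4, -pi/3):
  L = -6, M = 0, N = -3.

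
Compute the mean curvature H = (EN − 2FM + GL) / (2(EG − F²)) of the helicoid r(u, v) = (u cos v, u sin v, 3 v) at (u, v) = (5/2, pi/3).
H = 0

With E = 1, F = 0, G = u^2 + 9, L = 0, M = -3/sqrt(u^2 + 9), N = 0, assemble
  H = (EN − 2FM + GL) / (2(EG − F²)) = 0.
At (u, v) = (5/2, pi/3): H = 0.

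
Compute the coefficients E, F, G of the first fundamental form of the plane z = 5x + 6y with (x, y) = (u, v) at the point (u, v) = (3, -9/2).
E = 26;  F = 30;  G = 37

Partials: r_u = (1, 0, 5), r_v = (0, 1, 6). As functions of (u, v):
  E = r_u · r_u = 26,
  F = r_u · r_v = 30,
  G = r_v · r_v = 37.
Evaluating at (u, v) = (3, -9/2): E = 26, F = 30, G = 37.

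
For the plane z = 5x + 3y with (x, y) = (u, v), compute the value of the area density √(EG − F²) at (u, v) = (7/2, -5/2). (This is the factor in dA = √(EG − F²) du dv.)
√(EG − F²)|_{(7/2, -5/2)} = sqrt(35)

E = 26, F = 15, G = 10, so EG − F² = 35. Taking the positive square root: √(EG − F²) = sqrt(35). At (u, v) = (7/2, -5/2): sqrt(35).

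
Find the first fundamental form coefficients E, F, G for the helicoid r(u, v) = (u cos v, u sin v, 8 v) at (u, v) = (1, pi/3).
E = 1;  F = 0;  G = 65

Partials: r_u = (cos(v), sin(v), 0), r_v = (-u*sin(v), u*cos(v), 8). As functions of (u, v):
  E = r_u · r_u = 1,
  F = r_u · r_v = 0,
  G = r_v · r_v = u^2 + 64.
Evaluating at (u, v) = (1, pi/3): E = 1, F = 0, G = 65.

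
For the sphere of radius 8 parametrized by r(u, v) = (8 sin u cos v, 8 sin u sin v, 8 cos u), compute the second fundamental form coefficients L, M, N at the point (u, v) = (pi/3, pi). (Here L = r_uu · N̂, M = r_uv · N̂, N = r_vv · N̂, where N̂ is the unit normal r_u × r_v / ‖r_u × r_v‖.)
L = -8;  M = 0;  N = -6

Compute the unit normal N̂(u, v) = (sin(u)^2*cos(v)/Abs(sin(u)), sin(u)^2*sin(v)/Abs(sin(u)), sin(2*u)/(2*Abs(sin(u)))), and the second partials r_uu, r_uv, r_vv. Take dot products:
  L(u, v) = r_uu · N̂ = -8*sin(u)/Abs(sin(u)),
  M(u, v) = r_uv · N̂ = 0,
  N(u, v) = r_vv · N̂ = -8*sin(u)^3/Abs(sin(u)).
Evaluating at (u, v) = (pi/3, pi):
  L = -8, M = 0, N = -6.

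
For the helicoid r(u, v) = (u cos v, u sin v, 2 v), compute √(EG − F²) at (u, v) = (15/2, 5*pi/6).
√(EG − F²)|_{(15/2, 5*pi/6)} = sqrt(241)/2

E = 1, F = 0, G = u^2 + 4; EG − F² = u^2 + 4; √(EG − F²) = sqrt(u^2 + 4). At the given point: sqrt(241)/2.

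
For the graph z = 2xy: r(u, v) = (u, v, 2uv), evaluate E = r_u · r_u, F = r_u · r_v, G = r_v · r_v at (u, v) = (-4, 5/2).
E = 26;  F = -40;  G = 65

Partials: r_u = (1, 0, 2*v), r_v = (0, 1, 2*u). As functions of (u, v):
  E = r_u · r_u = 4*v^2 + 1,
  F = r_u · r_v = 4*u*v,
  G = r_v · r_v = 4*u^2 + 1.
Evaluating at (u, v) = (-4, 5/2): E = 26, F = -40, G = 65.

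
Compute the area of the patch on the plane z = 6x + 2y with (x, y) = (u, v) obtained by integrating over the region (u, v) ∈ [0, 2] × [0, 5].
Area = 10*sqrt(41)

Area = ∫∫ √(EG − F²) du dv with √(EG − F²) = sqrt(41). Integrating over [0, 2] × [0, 5] gives 10*sqrt(41).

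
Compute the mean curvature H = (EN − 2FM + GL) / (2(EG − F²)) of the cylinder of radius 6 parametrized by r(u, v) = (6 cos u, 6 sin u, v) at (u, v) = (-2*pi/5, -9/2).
H = -1/12

With E = 36, F = 0, G = 1, L = -6, M = 0, N = 0, assemble
  H = (EN − 2FM + GL) / (2(EG − F²)) = -1/12.
At (u, v) = (-2*pi/5, -9/2): H = -1/12.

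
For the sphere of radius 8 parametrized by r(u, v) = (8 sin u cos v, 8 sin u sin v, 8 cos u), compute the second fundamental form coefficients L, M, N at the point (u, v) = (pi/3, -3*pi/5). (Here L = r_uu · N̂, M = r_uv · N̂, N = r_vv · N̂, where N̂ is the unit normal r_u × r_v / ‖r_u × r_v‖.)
L = -8;  M = 0;  N = -6

Compute the unit normal N̂(u, v) = (sin(u)^2*cos(v)/Abs(sin(u)), sin(u)^2*sin(v)/Abs(sin(u)), sin(2*u)/(2*Abs(sin(u)))), and the second partials r_uu, r_uv, r_vv. Take dot products:
  L(u, v) = r_uu · N̂ = -8*sin(u)/Abs(sin(u)),
  M(u, v) = r_uv · N̂ = 0,
  N(u, v) = r_vv · N̂ = -8*sin(u)^3/Abs(sin(u)).
Evaluating at (u, v) = (pi/3, -3*pi/5):
  L = -8, M = 0, N = -6.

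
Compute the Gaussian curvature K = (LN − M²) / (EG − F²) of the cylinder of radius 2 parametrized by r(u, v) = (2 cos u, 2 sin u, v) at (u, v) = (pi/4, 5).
K = 0

Coefficients of the first fundamental form: E = 4, F = 0, G = 1.
Coefficients of the second fundamental form: L = -2, M = 0, N = 0.
Assemble K = (LN − M²)/(EG − F²) = 0. At (u, v) = (pi/4, 5): K = 0.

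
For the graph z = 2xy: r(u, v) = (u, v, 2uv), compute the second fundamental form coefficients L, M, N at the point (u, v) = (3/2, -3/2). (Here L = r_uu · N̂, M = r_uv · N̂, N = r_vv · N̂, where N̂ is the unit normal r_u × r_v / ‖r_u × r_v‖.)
L = 0;  M = 2*sqrt(19)/19;  N = 0

Compute the unit normal N̂(u, v) = (-2*v/sqrt(4*u^2 + 4*v^2 + 1), -2*u/sqrt(4*u^2 + 4*v^2 + 1), 1/sqrt(4*u^2 + 4*v^2 + 1)), and the second partials r_uu, r_uv, r_vv. Take dot products:
  L(u, v) = r_uu · N̂ = 0,
  M(u, v) = r_uv · N̂ = 2/sqrt(4*u^2 + 4*v^2 + 1),
  N(u, v) = r_vv · N̂ = 0.
Evaluating at (u, v) = (3/2, -3/2):
  L = 0, M = 2*sqrt(19)/19, N = 0.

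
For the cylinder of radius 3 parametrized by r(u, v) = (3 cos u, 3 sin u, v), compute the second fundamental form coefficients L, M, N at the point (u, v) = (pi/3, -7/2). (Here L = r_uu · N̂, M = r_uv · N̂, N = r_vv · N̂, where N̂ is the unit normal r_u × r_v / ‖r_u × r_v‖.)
L = -3;  M = 0;  N = 0

Compute the unit normal N̂(u, v) = (cos(u), sin(u), 0), and the second partials r_uu, r_uv, r_vv. Take dot products:
  L(u, v) = r_uu · N̂ = -3,
  M(u, v) = r_uv · N̂ = 0,
  N(u, v) = r_vv · N̂ = 0.
Evaluating at (u, v) = (pi/3, -7/2):
  L = -3, M = 0, N = 0.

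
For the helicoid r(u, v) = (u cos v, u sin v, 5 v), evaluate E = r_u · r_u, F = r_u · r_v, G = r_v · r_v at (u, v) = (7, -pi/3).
E = 1;  F = 0;  G = 74

Partials: r_u = (cos(v), sin(v), 0), r_v = (-u*sin(v), u*cos(v), 5). As functions of (u, v):
  E = r_u · r_u = 1,
  F = r_u · r_v = 0,
  G = r_v · r_v = u^2 + 25.
Evaluating at (u, v) = (7, -pi/3): E = 1, F = 0, G = 74.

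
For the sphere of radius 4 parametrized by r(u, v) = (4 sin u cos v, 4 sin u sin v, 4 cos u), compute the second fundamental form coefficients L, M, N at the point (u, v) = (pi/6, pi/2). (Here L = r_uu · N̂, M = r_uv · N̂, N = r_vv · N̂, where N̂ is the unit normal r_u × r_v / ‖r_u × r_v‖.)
L = -4;  M = 0;  N = -1

Compute the unit normal N̂(u, v) = (sin(u)^2*cos(v)/Abs(sin(u)), sin(u)^2*sin(v)/Abs(sin(u)), sin(2*u)/(2*Abs(sin(u)))), and the second partials r_uu, r_uv, r_vv. Take dot products:
  L(u, v) = r_uu · N̂ = -4*sin(u)/Abs(sin(u)),
  M(u, v) = r_uv · N̂ = 0,
  N(u, v) = r_vv · N̂ = -4*sin(u)^3/Abs(sin(u)).
Evaluating at (u, v) = (pi/6, pi/2):
  L = -4, M = 0, N = -1.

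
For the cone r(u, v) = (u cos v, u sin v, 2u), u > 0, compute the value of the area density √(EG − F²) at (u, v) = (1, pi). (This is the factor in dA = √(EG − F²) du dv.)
√(EG − F²)|_{(1, pi)} = sqrt(5)

E = 5, F = 0, G = u^2, so EG − F² = 5*u^2. Taking the positive square root: √(EG − F²) = sqrt(5)*Abs(u). At (u, v) = (1, pi): sqrt(5).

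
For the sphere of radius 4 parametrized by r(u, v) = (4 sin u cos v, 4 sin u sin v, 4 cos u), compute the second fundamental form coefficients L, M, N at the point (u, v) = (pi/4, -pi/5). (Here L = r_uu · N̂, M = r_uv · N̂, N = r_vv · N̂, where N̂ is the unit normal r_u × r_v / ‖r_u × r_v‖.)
L = -4;  M = 0;  N = -2

Compute the unit normal N̂(u, v) = (sin(u)^2*cos(v)/Abs(sin(u)), sin(u)^2*sin(v)/Abs(sin(u)), sin(2*u)/(2*Abs(sin(u)))), and the second partials r_uu, r_uv, r_vv. Take dot products:
  L(u, v) = r_uu · N̂ = -4*sin(u)/Abs(sin(u)),
  M(u, v) = r_uv · N̂ = 0,
  N(u, v) = r_vv · N̂ = -4*sin(u)^3/Abs(sin(u)).
Evaluating at (u, v) = (pi/4, -pi/5):
  L = -4, M = 0, N = -2.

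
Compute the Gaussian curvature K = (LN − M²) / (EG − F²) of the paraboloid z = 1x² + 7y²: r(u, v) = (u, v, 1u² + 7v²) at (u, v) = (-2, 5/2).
K = 7/385641

Coefficients of the first fundamental form: E = 4*u^2 + 1, F = 28*u*v, G = 196*v^2 + 1.
Coefficients of the second fundamental form: L = 2/sqrt(4*u^2 + 196*v^2 + 1), M = 0, N = 14/sqrt(4*u^2 + 196*v^2 + 1).
Assemble K = (LN − M²)/(EG − F²) = 28/(16*u^4 + 1568*u^2*v^2 + 8*u^2 + 38416*v^4 + 392*v^2 + 1). At (u, v) = (-2, 5/2): K = 7/385641.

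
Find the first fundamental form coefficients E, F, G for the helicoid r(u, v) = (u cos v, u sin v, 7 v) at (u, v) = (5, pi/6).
E = 1;  F = 0;  G = 74

Partials: r_u = (cos(v), sin(v), 0), r_v = (-u*sin(v), u*cos(v), 7). As functions of (u, v):
  E = r_u · r_u = 1,
  F = r_u · r_v = 0,
  G = r_v · r_v = u^2 + 49.
Evaluating at (u, v) = (5, pi/6): E = 1, F = 0, G = 74.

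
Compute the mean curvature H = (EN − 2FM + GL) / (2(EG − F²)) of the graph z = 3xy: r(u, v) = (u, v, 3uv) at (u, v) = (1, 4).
H = -27*sqrt(154)/5929

With E = 9*v^2 + 1, F = 9*u*v, G = 9*u^2 + 1, L = 0, M = 3/sqrt(9*u^2 + 9*v^2 + 1), N = 0, assemble
  H = (EN − 2FM + GL) / (2(EG − F²)) = -27*u*v/(9*u^2 + 9*v^2 + 1)^(3/2).
At (u, v) = (1, 4): H = -27*sqrt(154)/5929.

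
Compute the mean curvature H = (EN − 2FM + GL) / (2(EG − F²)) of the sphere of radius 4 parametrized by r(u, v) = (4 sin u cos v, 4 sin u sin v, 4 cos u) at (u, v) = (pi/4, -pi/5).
H = -1/4

With E = 16, F = 0, G = 16*sin(u)^2, L = -4*sin(u)/Abs(sin(u)), M = 0, N = -4*sin(u)^3/Abs(sin(u)), assemble
  H = (EN − 2FM + GL) / (2(EG − F²)) = -sin(u)/(4*Abs(sin(u))).
At (u, v) = (pi/4, -pi/5): H = -1/4.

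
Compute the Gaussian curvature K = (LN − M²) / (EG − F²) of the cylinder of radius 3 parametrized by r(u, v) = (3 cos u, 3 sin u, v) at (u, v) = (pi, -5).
K = 0

Coefficients of the first fundamental form: E = 9, F = 0, G = 1.
Coefficients of the second fundamental form: L = -3, M = 0, N = 0.
Assemble K = (LN − M²)/(EG − F²) = 0. At (u, v) = (pi, -5): K = 0.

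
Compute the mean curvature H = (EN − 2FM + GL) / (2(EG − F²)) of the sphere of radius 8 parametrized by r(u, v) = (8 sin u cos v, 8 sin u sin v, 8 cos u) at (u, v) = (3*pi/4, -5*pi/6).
H = -1/8

With E = 64, F = 0, G = 64*sin(u)^2, L = -8*sin(u)/Abs(sin(u)), M = 0, N = -8*sin(u)^3/Abs(sin(u)), assemble
  H = (EN − 2FM + GL) / (2(EG − F²)) = -sin(u)/(8*Abs(sin(u))).
At (u, v) = (3*pi/4, -5*pi/6): H = -1/8.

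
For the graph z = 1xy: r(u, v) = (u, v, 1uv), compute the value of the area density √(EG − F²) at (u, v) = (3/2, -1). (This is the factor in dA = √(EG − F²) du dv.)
√(EG − F²)|_{(3/2, -1)} = sqrt(17)/2

E = v^2 + 1, F = u*v, G = u^2 + 1, so EG − F² = u^2 + v^2 + 1. Taking the positive square root: √(EG − F²) = sqrt(u^2 + v^2 + 1). At (u, v) = (3/2, -1): sqrt(17)/2.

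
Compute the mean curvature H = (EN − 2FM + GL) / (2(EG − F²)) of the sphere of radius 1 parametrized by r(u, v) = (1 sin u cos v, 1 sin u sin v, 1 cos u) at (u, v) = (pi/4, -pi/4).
H = -1

With E = 1, F = 0, G = sin(u)^2, L = -sin(u)/Abs(sin(u)), M = 0, N = -sin(u)^3/Abs(sin(u)), assemble
  H = (EN − 2FM + GL) / (2(EG − F²)) = -sin(u)/Abs(sin(u)).
At (u, v) = (pi/4, -pi/4): H = -1.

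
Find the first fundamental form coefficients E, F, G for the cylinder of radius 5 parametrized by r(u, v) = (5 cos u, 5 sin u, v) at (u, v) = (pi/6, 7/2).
E = 25;  F = 0;  G = 1

Partials: r_u = (-5*sin(u), 5*cos(u), 0), r_v = (0, 0, 1). As functions of (u, v):
  E = r_u · r_u = 25,
  F = r_u · r_v = 0,
  G = r_v · r_v = 1.
Evaluating at (u, v) = (pi/6, 7/2): E = 25, F = 0, G = 1.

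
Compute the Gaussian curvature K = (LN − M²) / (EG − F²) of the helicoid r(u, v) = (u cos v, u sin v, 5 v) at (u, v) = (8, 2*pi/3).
K = -25/7921

Coefficients of the first fundamental form: E = 1, F = 0, G = u^2 + 25.
Coefficients of the second fundamental form: L = 0, M = -5/sqrt(u^2 + 25), N = 0.
Assemble K = (LN − M²)/(EG − F²) = -25/(u^2 + 25)^2. At (u, v) = (8, 2*pi/3): K = -25/7921.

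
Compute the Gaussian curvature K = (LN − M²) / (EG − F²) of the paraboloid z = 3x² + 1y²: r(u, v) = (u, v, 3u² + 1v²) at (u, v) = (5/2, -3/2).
K = 12/55225

Coefficients of the first fundamental form: E = 36*u^2 + 1, F = 12*u*v, G = 4*v^2 + 1.
Coefficients of the second fundamental form: L = 6/sqrt(36*u^2 + 4*v^2 + 1), M = 0, N = 2/sqrt(36*u^2 + 4*v^2 + 1).
Assemble K = (LN − M²)/(EG − F²) = 12/(1296*u^4 + 288*u^2*v^2 + 72*u^2 + 16*v^4 + 8*v^2 + 1). At (u, v) = (5/2, -3/2): K = 12/55225.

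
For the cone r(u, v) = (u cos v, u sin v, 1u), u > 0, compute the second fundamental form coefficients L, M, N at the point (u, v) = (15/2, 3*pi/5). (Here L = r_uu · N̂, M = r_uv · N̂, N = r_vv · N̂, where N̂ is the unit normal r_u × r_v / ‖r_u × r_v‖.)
L = 0;  M = 0;  N = 15*sqrt(2)/4

Compute the unit normal N̂(u, v) = (-sqrt(2)*u*cos(v)/(2*Abs(u)), -sqrt(2)*u*sin(v)/(2*Abs(u)), sqrt(2)*u/(2*Abs(u))), and the second partials r_uu, r_uv, r_vv. Take dot products:
  L(u, v) = r_uu · N̂ = 0,
  M(u, v) = r_uv · N̂ = 0,
  N(u, v) = r_vv · N̂ = sqrt(2)*u^2/(2*Abs(u)).
Evaluating at (u, v) = (15/2, 3*pi/5):
  L = 0, M = 0, N = 15*sqrt(2)/4.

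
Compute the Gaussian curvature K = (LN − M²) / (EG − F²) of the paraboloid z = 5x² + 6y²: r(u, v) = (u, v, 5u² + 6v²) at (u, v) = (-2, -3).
K = 120/2879809

Coefficients of the first fundamental form: E = 100*u^2 + 1, F = 120*u*v, G = 144*v^2 + 1.
Coefficients of the second fundamental form: L = 10/sqrt(100*u^2 + 144*v^2 + 1), M = 0, N = 12/sqrt(100*u^2 + 144*v^2 + 1).
Assemble K = (LN − M²)/(EG − F²) = 120/(10000*u^4 + 28800*u^2*v^2 + 200*u^2 + 20736*v^4 + 288*v^2 + 1). At (u, v) = (-2, -3): K = 120/2879809.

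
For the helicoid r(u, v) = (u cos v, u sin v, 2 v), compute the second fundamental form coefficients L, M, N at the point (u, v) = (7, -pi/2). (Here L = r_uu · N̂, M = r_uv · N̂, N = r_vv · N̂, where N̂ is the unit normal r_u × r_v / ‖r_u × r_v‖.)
L = 0;  M = -2*sqrt(53)/53;  N = 0

Compute the unit normal N̂(u, v) = (2*sin(v)/sqrt(u^2 + 4), -2*cos(v)/sqrt(u^2 + 4), u/sqrt(u^2 + 4)), and the second partials r_uu, r_uv, r_vv. Take dot products:
  L(u, v) = r_uu · N̂ = 0,
  M(u, v) = r_uv · N̂ = -2/sqrt(u^2 + 4),
  N(u, v) = r_vv · N̂ = 0.
Evaluating at (u, v) = (7, -pi/2):
  L = 0, M = -2*sqrt(53)/53, N = 0.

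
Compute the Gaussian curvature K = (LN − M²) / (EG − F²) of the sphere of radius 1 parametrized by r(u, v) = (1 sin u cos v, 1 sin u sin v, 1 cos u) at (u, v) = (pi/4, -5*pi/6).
K = 1

Coefficients of the first fundamental form: E = 1, F = 0, G = sin(u)^2.
Coefficients of the second fundamental form: L = -sin(u)/Abs(sin(u)), M = 0, N = -sin(u)^3/Abs(sin(u)).
Assemble K = (LN − M²)/(EG − F²) = 1. At (u, v) = (pi/4, -5*pi/6): K = 1.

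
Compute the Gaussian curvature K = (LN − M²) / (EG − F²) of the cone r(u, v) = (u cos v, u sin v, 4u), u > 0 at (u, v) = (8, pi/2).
K = 0

Coefficients of the first fundamental form: E = 17, F = 0, G = u^2.
Coefficients of the second fundamental form: L = 0, M = 0, N = 4*sqrt(17)*u^2/(17*Abs(u)).
Assemble K = (LN − M²)/(EG − F²) = 0. At (u, v) = (8, pi/2): K = 0.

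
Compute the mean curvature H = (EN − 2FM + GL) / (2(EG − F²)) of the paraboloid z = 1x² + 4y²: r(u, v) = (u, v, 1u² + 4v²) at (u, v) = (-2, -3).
H = 645*sqrt(593)/351649

With E = 4*u^2 + 1, F = 16*u*v, G = 64*v^2 + 1, L = 2/sqrt(4*u^2 + 64*v^2 + 1), M = 0, N = 8/sqrt(4*u^2 + 64*v^2 + 1), assemble
  H = (EN − 2FM + GL) / (2(EG − F²)) = (16*u^2 + 64*v^2 + 5)/(4*u^2 + 64*v^2 + 1)^(3/2).
At (u, v) = (-2, -3): H = 645*sqrt(593)/351649.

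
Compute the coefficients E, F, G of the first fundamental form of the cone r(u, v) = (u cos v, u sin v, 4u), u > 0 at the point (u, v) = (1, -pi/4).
E = 17;  F = 0;  G = 1

Partials: r_u = (cos(v), sin(v), 4), r_v = (-u*sin(v), u*cos(v), 0). As functions of (u, v):
  E = r_u · r_u = 17,
  F = r_u · r_v = 0,
  G = r_v · r_v = u^2.
Evaluating at (u, v) = (1, -pi/4): E = 17, F = 0, G = 1.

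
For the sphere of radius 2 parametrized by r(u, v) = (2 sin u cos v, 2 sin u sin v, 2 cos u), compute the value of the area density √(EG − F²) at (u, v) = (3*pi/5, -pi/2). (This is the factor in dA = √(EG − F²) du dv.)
√(EG − F²)|_{(3*pi/5, -pi/2)} = sqrt(2*sqrt(5) + 10)

E = 4, F = 0, G = 4*sin(u)^2, so EG − F² = 16*sin(u)^2. Taking the positive square root: √(EG − F²) = 4*Abs(sin(u)). At (u, v) = (3*pi/5, -pi/2): sqrt(2*sqrt(5) + 10).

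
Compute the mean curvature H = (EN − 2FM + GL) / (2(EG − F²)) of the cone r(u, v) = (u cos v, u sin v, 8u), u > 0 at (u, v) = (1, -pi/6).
H = 4*sqrt(65)/65

With E = 65, F = 0, G = u^2, L = 0, M = 0, N = 8*sqrt(65)*u^2/(65*Abs(u)), assemble
  H = (EN − 2FM + GL) / (2(EG − F²)) = 4*sqrt(65)/(65*Abs(u)).
At (u, v) = (1, -pi/6): H = 4*sqrt(65)/65.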